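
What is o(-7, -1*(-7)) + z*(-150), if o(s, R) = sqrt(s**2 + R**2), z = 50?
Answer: -7500 + 7*sqrt(2) ≈ -7490.1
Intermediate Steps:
o(s, R) = sqrt(R**2 + s**2)
o(-7, -1*(-7)) + z*(-150) = sqrt((-1*(-7))**2 + (-7)**2) + 50*(-150) = sqrt(7**2 + 49) - 7500 = sqrt(49 + 49) - 7500 = sqrt(98) - 7500 = 7*sqrt(2) - 7500 = -7500 + 7*sqrt(2)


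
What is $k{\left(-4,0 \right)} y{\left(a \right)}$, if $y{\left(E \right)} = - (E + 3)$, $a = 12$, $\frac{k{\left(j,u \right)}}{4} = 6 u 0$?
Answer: $0$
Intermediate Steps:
$k{\left(j,u \right)} = 0$ ($k{\left(j,u \right)} = 4 \cdot 6 u 0 = 4 \cdot 6 \cdot 0 = 4 \cdot 0 = 0$)
$y{\left(E \right)} = -3 - E$ ($y{\left(E \right)} = - (3 + E) = -3 - E$)
$k{\left(-4,0 \right)} y{\left(a \right)} = 0 \left(-3 - 12\right) = 0 \left(-15\right) = 0$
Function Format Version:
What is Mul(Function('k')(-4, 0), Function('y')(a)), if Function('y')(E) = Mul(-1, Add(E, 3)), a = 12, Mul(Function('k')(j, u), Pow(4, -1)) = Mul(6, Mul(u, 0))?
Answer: 0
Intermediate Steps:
Function('k')(j, u) = 0 (Function('k')(j, u) = Mul(4, Mul(6, Mul(u, 0))) = Mul(4, Mul(6, 0)) = Mul(4, 0) = 0)
Function('y')(E) = Add(-3, Mul(-1, E)) (Function('y')(E) = Mul(-1, Add(3, E)) = Add(-3, Mul(-1, E)))
Mul(Function('k')(-4, 0), Function('y')(a)) = Mul(0, Add(-3, Mul(-1, 12))) = Mul(0, Add(-3, -12)) = Mul(0, -15) = 0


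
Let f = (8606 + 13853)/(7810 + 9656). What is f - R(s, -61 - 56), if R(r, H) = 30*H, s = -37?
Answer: 61328119/17466 ≈ 3511.3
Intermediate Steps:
f = 22459/17466 ≈ 1.2859
f - R(s, -61 - 56) = 22459/17466 - 30*(-61 - 56) = 22459/17466 - 30*(-117) = 22459/17466 - 1*(-3510) = 22459/17466 + 3510 = 61328119/17466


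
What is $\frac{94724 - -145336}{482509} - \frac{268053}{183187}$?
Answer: $- \frac{85362113757}{88389376183} \approx -0.96575$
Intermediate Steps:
$\frac{94724 - -145336}{482509} - \frac{268053}{183187} = \left(94724 + 145336\right) \frac{1}{482509} - \frac{268053}{183187} = 240060 \cdot \frac{1}{482509} - \frac{268053}{183187} = \frac{240060}{482509} - \frac{268053}{183187} = - \frac{85362113757}{88389376183}$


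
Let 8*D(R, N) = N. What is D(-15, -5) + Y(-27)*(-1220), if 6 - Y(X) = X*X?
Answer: 7056475/8 ≈ 8.8206e+5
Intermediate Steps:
D(R, N) = N/8
Y(X) = 6 - X² (Y(X) = 6 - X*X = 6 - X²)
D(-15, -5) + Y(-27)*(-1220) = (⅛)*(-5) + (6 - 1*(-27)²)*(-1220) = -5/8 + (6 - 1*729)*(-1220) = -5/8 + (6 - 729)*(-1220) = -5/8 - 723*(-1220) = -5/8 + 882060 = 7056475/8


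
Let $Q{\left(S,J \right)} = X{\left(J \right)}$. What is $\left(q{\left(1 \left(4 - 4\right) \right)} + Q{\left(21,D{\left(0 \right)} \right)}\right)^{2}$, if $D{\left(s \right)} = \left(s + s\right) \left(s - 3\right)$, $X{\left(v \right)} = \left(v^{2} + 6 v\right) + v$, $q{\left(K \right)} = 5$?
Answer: $25$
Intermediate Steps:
$X{\left(v \right)} = v^{2} + 7 v$
$D{\left(s \right)} = 2 s \left(-3 + s\right)$
$Q{\left(S,J \right)} = J \left(7 + J\right)$
$\left(q{\left(1 \left(4 - 4\right) \right)} + Q{\left(21,D{\left(0 \right)} \right)}\right)^{2} = \left(5 + 2 \cdot 0 \left(-3 + 0\right) \left(7 + 2 \cdot 0 \left(-3 + 0\right)\right)\right)^{2} = \left(5 + 2 \cdot 0 \left(-3\right) \left(7 + 2 \cdot 0 \left(-3\right)\right)\right)^{2} = \left(5 + 0 \left(7 + 0\right)\right)^{2} = \left(5 + 0 \cdot 7\right)^{2} = \left(5 + 0\right)^{2} = 5^{2} = 25$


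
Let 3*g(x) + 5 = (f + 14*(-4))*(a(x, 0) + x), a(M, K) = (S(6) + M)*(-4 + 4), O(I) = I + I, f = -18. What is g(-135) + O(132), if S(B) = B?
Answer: 10777/3 ≈ 3592.3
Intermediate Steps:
O(I) = 2*I
a(M, K) = 0 (a(M, K) = (6 + M)*(-4 + 4) = (6 + M)*0 = 0)
g(x) = -5/3 - 74*x/3 (g(x) = -5/3 + ((-18 + 14*(-4))*(0 + x))/3 = -5/3 + ((-18 - 56)*x)/3 = -5/3 + (-74*x)/3 = -5/3 - 74*x/3)
g(-135) + O(132) = (-5/3 - 74/3*(-135)) + 2*132 = (-5/3 + 3330) + 264 = 9985/3 + 264 = 10777/3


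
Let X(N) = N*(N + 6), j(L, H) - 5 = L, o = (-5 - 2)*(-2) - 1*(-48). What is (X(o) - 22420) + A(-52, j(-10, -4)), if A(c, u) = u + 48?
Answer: -18161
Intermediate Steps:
o = 62 (o = -7*(-2) + 48 = 14 + 48 = 62)
j(L, H) = 5 + L
A(c, u) = 48 + u
X(N) = N*(6 + N)
(X(o) - 22420) + A(-52, j(-10, -4)) = (62*(6 + 62) - 22420) + (48 + (5 - 10)) = (62*68 - 22420) + (48 - 5) = (4216 - 22420) + 43 = -18204 + 43 = -18161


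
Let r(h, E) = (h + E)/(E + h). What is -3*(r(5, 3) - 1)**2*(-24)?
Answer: 0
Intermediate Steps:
r(h, E) = 1 (r(h, E) = (E + h)/(E + h) = 1)
-3*(r(5, 3) - 1)**2*(-24) = -3*(1 - 1)**2*(-24) = -3*0**2*(-24) = -3*0*(-24) = 0*(-24) = 0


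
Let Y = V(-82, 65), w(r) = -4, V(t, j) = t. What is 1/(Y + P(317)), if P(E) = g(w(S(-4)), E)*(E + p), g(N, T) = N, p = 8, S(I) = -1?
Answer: -1/1382 ≈ -0.00072359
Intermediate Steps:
Y = -82
P(E) = -32 - 4*E (P(E) = -4*(E + 8) = -4*(8 + E) = -32 - 4*E)
1/(Y + P(317)) = 1/(-82 + (-32 - 4*317)) = 1/(-82 + (-32 - 1268)) = 1/(-82 - 1300) = 1/(-1382) = -1/1382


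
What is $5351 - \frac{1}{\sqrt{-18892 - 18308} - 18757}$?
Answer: $\frac{1882814913156}{351862249} + \frac{20 i \sqrt{93}}{351862249} \approx 5351.0 + 5.4815 \cdot 10^{-7} i$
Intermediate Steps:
$5351 - \frac{1}{\sqrt{-18892 - 18308} - 18757} = 5351 - \frac{1}{\sqrt{-37200} - 18757} = 5351 - \frac{1}{20 i \sqrt{93} - 18757} = 5351 - \frac{1}{-18757 + 20 i \sqrt{93}}$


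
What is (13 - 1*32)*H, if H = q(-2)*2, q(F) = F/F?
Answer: -38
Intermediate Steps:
q(F) = 1
H = 2 (H = 1*2 = 2)
(13 - 1*32)*H = (13 - 1*32)*2 = (13 - 32)*2 = -19*2 = -38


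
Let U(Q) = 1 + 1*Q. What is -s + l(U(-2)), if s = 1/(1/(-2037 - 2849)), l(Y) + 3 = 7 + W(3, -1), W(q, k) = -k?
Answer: 4891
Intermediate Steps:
U(Q) = 1 + Q
l(Y) = 5 (l(Y) = -3 + (7 - 1*(-1)) = -3 + (7 + 1) = -3 + 8 = 5)
s = -4886 (s = 1/(1/(-4886)) = 1/(-1/4886) = -4886)
-s + l(U(-2)) = -1*(-4886) + 5 = 4886 + 5 = 4891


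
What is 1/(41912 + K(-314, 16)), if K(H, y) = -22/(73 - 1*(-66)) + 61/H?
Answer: 43646/1829275765 ≈ 2.3860e-5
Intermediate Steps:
K(H, y) = -22/139 + 61/H (K(H, y) = -22/(73 + 66) + 61/H = -22/139 + 61/H)
1/(41912 + K(-314, 16)) = 1/(41912 + (-22/139 + 61/(-314))) = 1/(41912 + (-22/139 + 61*(-1/314))) = 1/(41912 + (-22/139 - 61/314)) = 1/(41912 - 15387/43646) = 1/(1829275765/43646) = 43646/1829275765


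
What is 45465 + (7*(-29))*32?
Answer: 38969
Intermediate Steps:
45465 + (7*(-29))*32 = 45465 - 203*32 = 45465 - 6496 = 38969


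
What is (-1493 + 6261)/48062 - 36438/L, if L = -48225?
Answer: 330203326/386298325 ≈ 0.85479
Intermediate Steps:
(-1493 + 6261)/48062 - 36438/L = (-1493 + 6261)/48062 - 36438/(-48225) = 4768*(1/48062) - 36438*(-1/48225) = 2384/24031 + 12146/16075 = 330203326/386298325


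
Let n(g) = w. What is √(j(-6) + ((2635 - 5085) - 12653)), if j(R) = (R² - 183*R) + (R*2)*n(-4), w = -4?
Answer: I*√13921 ≈ 117.99*I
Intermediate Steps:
n(g) = -4
j(R) = R² - 191*R (j(R) = (R² - 183*R) + (R*2)*(-4) = (R² - 183*R) + (2*R)*(-4) = (R² - 183*R) - 8*R = R² - 191*R)
√(j(-6) + ((2635 - 5085) - 12653)) = √(-6*(-191 - 6) + ((2635 - 5085) - 12653)) = √(-6*(-197) + (-2450 - 12653)) = √(1182 - 15103) = √(-13921) = I*√13921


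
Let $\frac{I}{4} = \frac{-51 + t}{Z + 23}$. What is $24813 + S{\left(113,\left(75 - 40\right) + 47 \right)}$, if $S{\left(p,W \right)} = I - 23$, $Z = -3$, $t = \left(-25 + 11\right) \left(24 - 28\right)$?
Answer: $24791$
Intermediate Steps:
$t = 56$ ($t = \left(-14\right) \left(-4\right) = 56$)
$I = 1$ ($I = 4 \frac{-51 + 56}{-3 + 23} = 4 \cdot \frac{5}{20} = 4 \cdot 5 \cdot \frac{1}{20} = 4 \cdot \frac{1}{4} = 1$)
$S{\left(p,W \right)} = -22$ ($S{\left(p,W \right)} = 1 - 23 = -22$)
$24813 + S{\left(113,\left(75 - 40\right) + 47 \right)} = 24813 - 22 = 24791$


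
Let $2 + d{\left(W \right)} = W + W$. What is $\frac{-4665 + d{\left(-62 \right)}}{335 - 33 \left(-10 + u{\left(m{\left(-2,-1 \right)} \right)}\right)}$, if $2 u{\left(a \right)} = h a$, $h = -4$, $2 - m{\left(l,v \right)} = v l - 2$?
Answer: $- \frac{4791}{797} \approx -6.0113$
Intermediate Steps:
$m{\left(l,v \right)} = 4 - l v$ ($m{\left(l,v \right)} = 2 - \left(v l - 2\right) = 2 - \left(l v - 2\right) = 2 - \left(-2 + l v\right) = 4 - l v$)
$d{\left(W \right)} = -2 + 2 W$ ($d{\left(W \right)} = -2 + \left(W + W\right) = -2 + 2 W$)
$u{\left(a \right)} = - 2 a$ ($u{\left(a \right)} = \frac{\left(-4\right) a}{2} = - 2 a$)
$\frac{-4665 + d{\left(-62 \right)}}{335 - 33 \left(-10 + u{\left(m{\left(-2,-1 \right)} \right)}\right)} = \frac{-4665 + \left(-2 + 2 \left(-62\right)\right)}{335 - 33 \left(-10 - 2 \left(4 - \left(-2\right) \left(-1\right)\right)\right)} = \frac{-4665 - 126}{335 - 33 \left(-10 - 2 \left(4 - 2\right)\right)} = \frac{-4665 - 126}{335 - 33 \left(-10 - 4\right)} = - \frac{4791}{335 - 33 \left(-10 - 4\right)} = - \frac{4791}{335 - -462} = - \frac{4791}{335 + 462} = - \frac{4791}{797}$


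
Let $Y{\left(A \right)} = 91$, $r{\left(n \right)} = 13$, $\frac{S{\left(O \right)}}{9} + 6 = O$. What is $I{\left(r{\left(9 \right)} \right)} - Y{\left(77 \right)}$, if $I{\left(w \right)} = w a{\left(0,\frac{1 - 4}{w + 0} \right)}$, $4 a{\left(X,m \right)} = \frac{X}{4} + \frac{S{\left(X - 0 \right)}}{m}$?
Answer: $\frac{1339}{2} \approx 669.5$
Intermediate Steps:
$S{\left(O \right)} = -54 + 9 O$
$a{\left(X,m \right)} = \frac{X}{16} + \frac{-54 + 9 X}{4 m}$ ($a{\left(X,m \right)} = \frac{\frac{X}{4} + \frac{-54 + 9 \left(X - 0\right)}{m}}{4} = \frac{X \frac{1}{4} + \frac{-54 + 9 \left(X + 0\right)}{m}}{4} = \frac{\frac{X}{4} + \frac{-54 + 9 X}{m}}{4} = \frac{X}{16} + \frac{-54 + 9 X}{4 m}$)
$I{\left(w \right)} = \frac{9 w^{2}}{2}$ ($I{\left(w \right)} = w \frac{-216 + 36 \cdot 0 + 0 \frac{1 - 4}{w + 0}}{16 \frac{1 - 4}{w + 0}} = w \frac{-216 + 0 + 0 \left(- \frac{3}{w}\right)}{16 \left(- \frac{3}{w}\right)} = w \frac{- \frac{w}{3} \left(-216 + 0 + 0\right)}{16} = w \frac{1}{16} \left(- \frac{w}{3}\right) \left(-216\right) = w \frac{9 w}{2} = \frac{9 w^{2}}{2}$)
$I{\left(r{\left(9 \right)} \right)} - Y{\left(77 \right)} = \frac{9 \cdot 13^{2}}{2} - 91 = \frac{9}{2} \cdot 169 - 91 = \frac{1521}{2} - 91 = \frac{1339}{2}$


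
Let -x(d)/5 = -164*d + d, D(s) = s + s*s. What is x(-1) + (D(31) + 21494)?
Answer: 21671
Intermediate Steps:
D(s) = s + s²
x(d) = 815*d (x(d) = -5*(-164*d + d) = -(-815)*d = 815*d)
x(-1) + (D(31) + 21494) = 815*(-1) + (31*(1 + 31) + 21494) = -815 + (31*32 + 21494) = -815 + (992 + 21494) = -815 + 22486 = 21671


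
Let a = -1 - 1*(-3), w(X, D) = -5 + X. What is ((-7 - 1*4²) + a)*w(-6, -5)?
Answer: 231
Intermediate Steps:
a = 2 (a = -1 + 3 = 2)
((-7 - 1*4²) + a)*w(-6, -5) = ((-7 - 1*4²) + 2)*(-5 - 6) = ((-7 - 1*16) + 2)*(-11) = ((-7 - 16) + 2)*(-11) = (-23 + 2)*(-11) = -21*(-11) = 231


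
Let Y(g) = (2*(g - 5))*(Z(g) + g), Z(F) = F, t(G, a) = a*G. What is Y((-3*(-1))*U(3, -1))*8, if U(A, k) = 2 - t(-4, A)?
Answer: 49728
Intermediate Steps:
t(G, a) = G*a
U(A, k) = 2 + 4*A (U(A, k) = 2 - (-4)*A = 2 + 4*A)
Y(g) = 2*g*(-10 + 2*g) (Y(g) = (2*(g - 5))*(g + g) = (2*(-5 + g))*(2*g) = (-10 + 2*g)*(2*g) = 2*g*(-10 + 2*g))
Y((-3*(-1))*U(3, -1))*8 = (4*((-3*(-1))*(2 + 4*3))*(-5 + (-3*(-1))*(2 + 4*3)))*8 = (4*(3*(2 + 12))*(-5 + 3*(2 + 12)))*8 = (4*(3*14)*(-5 + 3*14))*8 = (4*42*(-5 + 42))*8 = (4*42*37)*8 = 6216*8 = 49728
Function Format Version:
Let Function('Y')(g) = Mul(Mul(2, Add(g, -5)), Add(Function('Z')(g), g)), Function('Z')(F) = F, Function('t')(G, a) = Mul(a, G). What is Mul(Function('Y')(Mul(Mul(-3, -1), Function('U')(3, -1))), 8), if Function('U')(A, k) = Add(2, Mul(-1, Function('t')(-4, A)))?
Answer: 49728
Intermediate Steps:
Function('t')(G, a) = Mul(G, a)
Function('U')(A, k) = Add(2, Mul(4, A)) (Function('U')(A, k) = Add(2, Mul(-1, Mul(-4, A))) = Add(2, Mul(4, A)))
Function('Y')(g) = Mul(2, g, Add(-10, Mul(2, g))) (Function('Y')(g) = Mul(Mul(2, Add(g, -5)), Add(g, g)) = Mul(Mul(2, Add(-5, g)), Mul(2, g)) = Mul(Add(-10, Mul(2, g)), Mul(2, g)) = Mul(2, g, Add(-10, Mul(2, g))))
Mul(Function('Y')(Mul(Mul(-3, -1), Function('U')(3, -1))), 8) = Mul(Mul(4, Mul(Mul(-3, -1), Add(2, Mul(4, 3))), Add(-5, Mul(Mul(-3, -1), Add(2, Mul(4, 3))))), 8) = Mul(Mul(4, Mul(3, Add(2, 12)), Add(-5, Mul(3, Add(2, 12)))), 8) = Mul(Mul(4, Mul(3, 14), Add(-5, Mul(3, 14))), 8) = Mul(Mul(4, 42, Add(-5, 42)), 8) = Mul(Mul(4, 42, 37), 8) = Mul(6216, 8) = 49728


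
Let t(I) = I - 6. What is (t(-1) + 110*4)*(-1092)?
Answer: -472836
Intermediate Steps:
t(I) = -6 + I
(t(-1) + 110*4)*(-1092) = ((-6 - 1) + 110*4)*(-1092) = (-7 + 440)*(-1092) = 433*(-1092) = -472836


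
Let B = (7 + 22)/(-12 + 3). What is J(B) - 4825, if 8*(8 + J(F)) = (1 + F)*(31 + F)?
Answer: -392098/81 ≈ -4840.7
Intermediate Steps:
B = -29/9 (B = 29/(-9) = 29*(-⅑) = -29/9 ≈ -3.2222)
J(F) = -8 + (1 + F)*(31 + F)/8 (J(F) = -8 + ((1 + F)*(31 + F))/8 = -8 + (1 + F)*(31 + F)/8)
J(B) - 4825 = (-33/8 + 4*(-29/9) + (-29/9)²/8) - 4825 = (-33/8 - 116/9 + (⅛)*(841/81)) - 4825 = (-33/8 - 116/9 + 841/648) - 4825 = -1273/81 - 4825 = -392098/81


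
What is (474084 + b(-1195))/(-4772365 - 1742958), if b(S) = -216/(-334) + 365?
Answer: -79233091/1088058941 ≈ -0.072821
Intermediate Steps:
b(S) = 61063/167 (b(S) = -216*(-1/334) + 365 = 108/167 + 365 = 61063/167)
(474084 + b(-1195))/(-4772365 - 1742958) = (474084 + 61063/167)/(-4772365 - 1742958) = (79233091/167)/(-6515323) = (79233091/167)*(-1/6515323) = -79233091/1088058941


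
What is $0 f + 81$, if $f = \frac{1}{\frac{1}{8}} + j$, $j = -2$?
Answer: $81$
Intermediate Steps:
$f = 6$ ($f = \frac{1}{\frac{1}{8}} - 2 = 8 - 2 = 6$)
$0 f + 81 = 0 \cdot 6 + 81 = 0 + 81 = 81$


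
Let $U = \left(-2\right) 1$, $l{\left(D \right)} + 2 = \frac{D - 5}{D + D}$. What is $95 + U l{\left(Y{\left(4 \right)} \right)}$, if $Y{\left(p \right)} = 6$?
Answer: $\frac{593}{6} \approx 98.833$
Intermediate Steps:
$l{\left(D \right)} = -2 + \frac{-5 + D}{2 D}$ ($l{\left(D \right)} = -2 + \frac{D - 5}{D + D} = -2 + \frac{-5 + D}{2 D}$)
$U = -2$
$95 + U l{\left(Y{\left(4 \right)} \right)} = 95 - 2 \frac{-5 - 18}{2 \cdot 6} = 95 - 2 \cdot \frac{1}{2} \cdot \frac{1}{6} \left(-5 - 18\right) = 95 - 2 \cdot \frac{1}{2} \cdot \frac{1}{6} \left(-23\right) = 95 - - \frac{23}{6} = 95 + \frac{23}{6} = \frac{593}{6}$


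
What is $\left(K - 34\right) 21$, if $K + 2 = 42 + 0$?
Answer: $126$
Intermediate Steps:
$K = 40$ ($K = -2 + \left(42 + 0\right) = -2 + 42 = 40$)
$\left(K - 34\right) 21 = \left(40 - 34\right) 21 = 6 \cdot 21 = 126$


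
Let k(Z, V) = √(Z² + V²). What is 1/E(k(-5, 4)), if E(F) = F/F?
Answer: 1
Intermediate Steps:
k(Z, V) = √(V² + Z²)
E(F) = 1
1/E(k(-5, 4)) = 1/1 = 1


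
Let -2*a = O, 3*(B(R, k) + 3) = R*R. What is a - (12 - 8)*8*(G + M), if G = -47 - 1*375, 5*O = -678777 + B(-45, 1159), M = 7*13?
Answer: 156805/2 ≈ 78403.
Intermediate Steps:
B(R, k) = -3 + R²/3 (B(R, k) = -3 + (R*R)/3 = -3 + R²/3)
M = 91
O = -135621 (O = (-678777 + (-3 + (⅓)*(-45)²))/5 = (-678777 + (-3 + (⅓)*2025))/5 = (-678777 + (-3 + 675))/5 = (-678777 + 672)/5 = (⅕)*(-678105) = -135621)
G = -422 (G = -47 - 375 = -422)
a = 135621/2 (a = -½*(-135621) = 135621/2 ≈ 67811.)
a - (12 - 8)*8*(G + M) = 135621/2 - (12 - 8)*8*(-422 + 91) = 135621/2 - 4*8*(-331) = 135621/2 - 32*(-331) = 135621/2 - 1*(-10592) = 135621/2 + 10592 = 156805/2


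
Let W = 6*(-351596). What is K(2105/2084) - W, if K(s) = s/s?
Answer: 2109577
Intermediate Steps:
K(s) = 1
W = -2109576
K(2105/2084) - W = 1 - 1*(-2109576) = 1 + 2109576 = 2109577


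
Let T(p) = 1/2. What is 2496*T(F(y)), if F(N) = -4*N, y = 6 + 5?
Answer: 1248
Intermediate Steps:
y = 11
T(p) = ½ (T(p) = 1*(½) = ½)
2496*T(F(y)) = 2496*(½) = 1248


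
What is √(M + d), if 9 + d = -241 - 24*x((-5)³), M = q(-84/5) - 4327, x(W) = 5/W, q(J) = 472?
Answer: I*√102601/5 ≈ 64.063*I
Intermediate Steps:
M = -3855 (M = 472 - 4327 = -3855)
d = -6226/25 (d = -9 + (-241 - 120/((-5)³)) = -9 + (-241 - 120/(-125)) = -9 + (-241 - 120*(-1)/125) = -9 + (-241 - 24*(-1/25)) = -9 + (-241 + 24/25) = -9 - 6001/25 = -6226/25 ≈ -249.04)
√(M + d) = √(-3855 - 6226/25) = √(-102601/25) = I*√102601/5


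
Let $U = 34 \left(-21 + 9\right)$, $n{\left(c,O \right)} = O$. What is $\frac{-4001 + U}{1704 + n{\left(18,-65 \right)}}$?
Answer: $- \frac{4409}{1639} \approx -2.6901$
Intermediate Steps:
$U = -408$ ($U = 34 \left(-12\right) = -408$)
$\frac{-4001 + U}{1704 + n{\left(18,-65 \right)}} = \frac{-4001 - 408}{1704 - 65} = - \frac{4409}{1639}$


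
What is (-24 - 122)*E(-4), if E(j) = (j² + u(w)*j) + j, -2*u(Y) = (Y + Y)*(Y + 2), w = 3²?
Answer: -59568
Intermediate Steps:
w = 9
u(Y) = -Y*(2 + Y) (u(Y) = -(Y + Y)*(Y + 2)/2 = -2*Y*(2 + Y)/2 = -Y*(2 + Y))
E(j) = j² - 98*j (E(j) = (j² + (-1*9*(2 + 9))*j) + j = (j² + (-1*9*11)*j) + j = (j² - 99*j) + j = j² - 98*j)
(-24 - 122)*E(-4) = (-24 - 122)*(-4*(-98 - 4)) = -(-584)*(-102) = -146*408 = -59568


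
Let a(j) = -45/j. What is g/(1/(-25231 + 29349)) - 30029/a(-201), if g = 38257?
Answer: 2361122947/15 ≈ 1.5741e+8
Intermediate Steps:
g/(1/(-25231 + 29349)) - 30029/a(-201) = 38257/(1/(-25231 + 29349)) - 30029/((-45/(-201))) = 38257/(1/4118) - 30029/((-45*(-1/201))) = 38257/(1/4118) - 30029/15/67 = 38257*4118 - 30029*67/15 = 157542326 - 2011943/15 = 2361122947/15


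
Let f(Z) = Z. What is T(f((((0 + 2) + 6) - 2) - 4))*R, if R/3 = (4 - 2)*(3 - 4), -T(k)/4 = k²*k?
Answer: 192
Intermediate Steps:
T(k) = -4*k³ (T(k) = -4*k²*k = -4*k³)
R = -6 (R = 3*((4 - 2)*(3 - 4)) = 3*(2*(-1)) = 3*(-2) = -6)
T(f((((0 + 2) + 6) - 2) - 4))*R = -4*((((0 + 2) + 6) - 2) - 4)³*(-6) = -4*(((2 + 6) - 2) - 4)³*(-6) = -4*((8 - 2) - 4)³*(-6) = -4*(6 - 4)³*(-6) = -4*2³*(-6) = -4*8*(-6) = -32*(-6) = 192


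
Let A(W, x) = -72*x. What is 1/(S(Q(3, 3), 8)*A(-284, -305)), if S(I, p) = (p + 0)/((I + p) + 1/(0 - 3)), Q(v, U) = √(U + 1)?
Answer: 29/527040 ≈ 5.5024e-5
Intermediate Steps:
Q(v, U) = √(1 + U)
S(I, p) = p/(-⅓ + I + p) (S(I, p) = p/((I + p) + 1/(-3)) = p/((I + p) - ⅓) = p/(-⅓ + I + p))
1/(S(Q(3, 3), 8)*A(-284, -305)) = 1/((3*8/(-1 + 3*√(1 + 3) + 3*8))*(-72*(-305))) = 1/((3*8/(-1 + 3*√4 + 24))*21960) = 1/((3*8/(-1 + 3*2 + 24))*21960) = 1/((3*8/(-1 + 6 + 24))*21960) = 1/((3*8/29)*21960) = 1/((3*8*(1/29))*21960) = 1/((24/29)*21960) = 1/(527040/29) = 29/527040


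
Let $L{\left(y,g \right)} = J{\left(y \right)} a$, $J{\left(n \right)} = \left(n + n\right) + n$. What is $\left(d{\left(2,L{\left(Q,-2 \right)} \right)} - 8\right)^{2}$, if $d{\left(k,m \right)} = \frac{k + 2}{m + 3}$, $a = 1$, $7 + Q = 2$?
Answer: $\frac{625}{9} \approx 69.444$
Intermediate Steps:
$J{\left(n \right)} = 3 n$ ($J{\left(n \right)} = 2 n + n = 3 n$)
$Q = -5$ ($Q = -7 + 2 = -5$)
$L{\left(y,g \right)} = 3 y$ ($L{\left(y,g \right)} = 3 y 1 = 3 y$)
$d{\left(k,m \right)} = \frac{2 + k}{3 + m}$
$\left(d{\left(2,L{\left(Q,-2 \right)} \right)} - 8\right)^{2} = \left(\frac{2 + 2}{3 + 3 \left(-5\right)} - 8\right)^{2} = \left(\frac{1}{3 - 15} \cdot 4 - 8\right)^{2} = \left(\frac{1}{-12} \cdot 4 - 8\right)^{2} = \left(\left(- \frac{1}{12}\right) 4 - 8\right)^{2} = \left(- \frac{1}{3} - 8\right)^{2} = \left(- \frac{25}{3}\right)^{2} = \frac{625}{9}$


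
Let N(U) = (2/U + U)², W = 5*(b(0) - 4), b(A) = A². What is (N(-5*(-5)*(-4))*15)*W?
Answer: -75030003/25 ≈ -3.0012e+6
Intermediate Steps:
W = -20 (W = 5*(0² - 4) = 5*(0 - 4) = 5*(-4) = -20)
N(U) = (U + 2/U)²
(N(-5*(-5)*(-4))*15)*W = (((2 + (-5*(-5)*(-4))²)²/(-5*(-5)*(-4))²)*15)*(-20) = (((2 + (25*(-4))²)²/(25*(-4))²)*15)*(-20) = (((2 + (-100)²)²/(-100)²)*15)*(-20) = (((2 + 10000)²/10000)*15)*(-20) = (((1/10000)*10002²)*15)*(-20) = (((1/10000)*100040004)*15)*(-20) = ((25010001/2500)*15)*(-20) = (75030003/500)*(-20) = -75030003/25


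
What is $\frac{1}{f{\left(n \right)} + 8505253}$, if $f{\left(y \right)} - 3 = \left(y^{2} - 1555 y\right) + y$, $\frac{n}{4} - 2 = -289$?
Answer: $\frac{1}{11607152} \approx 8.6154 \cdot 10^{-8}$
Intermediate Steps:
$n = -1148$ ($n = 8 + 4 \left(-289\right) = 8 - 1156 = -1148$)
$f{\left(y \right)} = 3 + y^{2} - 1554 y$ ($f{\left(y \right)} = 3 + \left(\left(y^{2} - 1555 y\right) + y\right) = 3 + \left(y^{2} - 1554 y\right) = 3 + y^{2} - 1554 y$)
$\frac{1}{f{\left(n \right)} + 8505253} = \frac{1}{\left(3 + \left(-1148\right)^{2} - -1783992\right) + 8505253} = \frac{1}{\left(3 + 1317904 + 1783992\right) + 8505253} = \frac{1}{3101899 + 8505253} = \frac{1}{11607152}$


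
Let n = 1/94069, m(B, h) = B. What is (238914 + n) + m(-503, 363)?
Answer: 22427084360/94069 ≈ 2.3841e+5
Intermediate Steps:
n = 1/94069 ≈ 1.0630e-5
(238914 + n) + m(-503, 363) = (238914 + 1/94069) - 503 = 22474401067/94069 - 503 = 22427084360/94069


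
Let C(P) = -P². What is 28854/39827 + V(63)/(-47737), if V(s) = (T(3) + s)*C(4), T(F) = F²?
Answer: 1423284102/1901221499 ≈ 0.74862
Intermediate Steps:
V(s) = -144 - 16*s (V(s) = (3² + s)*(-1*4²) = (9 + s)*(-1*16) = (9 + s)*(-16) = -144 - 16*s)
28854/39827 + V(63)/(-47737) = 28854/39827 + (-144 - 16*63)/(-47737) = 28854*(1/39827) + (-144 - 1008)*(-1/47737) = 28854/39827 - 1152*(-1/47737) = 28854/39827 + 1152/47737 = 1423284102/1901221499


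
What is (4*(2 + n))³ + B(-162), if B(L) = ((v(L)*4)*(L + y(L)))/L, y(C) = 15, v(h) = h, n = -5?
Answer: -2316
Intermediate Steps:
B(L) = 60 + 4*L (B(L) = ((L*4)*(L + 15))/L = ((4*L)*(15 + L))/L = (4*L*(15 + L))/L = 60 + 4*L)
(4*(2 + n))³ + B(-162) = (4*(2 - 5))³ + (60 + 4*(-162)) = (4*(-3))³ + (60 - 648) = (-12)³ - 588 = -1728 - 588 = -2316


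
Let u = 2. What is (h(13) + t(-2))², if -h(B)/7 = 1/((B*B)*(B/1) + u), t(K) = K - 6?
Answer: 309724801/4835601 ≈ 64.051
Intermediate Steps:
t(K) = -6 + K
h(B) = -7/(2 + B³) (h(B) = -7/((B*B)*(B/1) + 2) = -7/(B²*(B*1) + 2) = -7/(B²*B + 2) = -7/(B³ + 2) = -7/(2 + B³))
(h(13) + t(-2))² = (-7/(2 + 13³) + (-6 - 2))² = (-7/(2 + 2197) - 8)² = (-7/2199 - 8)² = (-17599/2199)² = 309724801/4835601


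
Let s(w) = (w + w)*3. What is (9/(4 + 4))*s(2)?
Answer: 27/2 ≈ 13.500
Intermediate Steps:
s(w) = 6*w (s(w) = (2*w)*3 = 6*w)
(9/(4 + 4))*s(2) = (9/(4 + 4))*(6*2) = (9/8)*12 = 27/2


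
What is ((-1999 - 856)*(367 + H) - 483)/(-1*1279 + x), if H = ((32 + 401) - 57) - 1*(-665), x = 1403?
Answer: -4020323/124 ≈ -32422.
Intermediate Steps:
H = 1041 (H = (433 - 57) + 665 = 376 + 665 = 1041)
((-1999 - 856)*(367 + H) - 483)/(-1*1279 + x) = ((-1999 - 856)*(367 + 1041) - 483)/(-1*1279 + 1403) = (-2855*1408 - 483)/(-1279 + 1403) = (-4019840 - 483)/124 = -4020323*1/124 = -4020323/124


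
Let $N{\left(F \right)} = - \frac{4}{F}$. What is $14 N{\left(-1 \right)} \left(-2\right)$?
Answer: $-112$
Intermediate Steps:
$14 N{\left(-1 \right)} \left(-2\right) = 14 \left(- \frac{4}{-1}\right) \left(-2\right) = 14 \left(\left(-4\right) \left(-1\right)\right) \left(-2\right) = 14 \cdot 4 \left(-2\right) = 56 \left(-2\right) = -112$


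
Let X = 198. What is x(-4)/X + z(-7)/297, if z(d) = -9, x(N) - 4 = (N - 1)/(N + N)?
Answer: -1/144 ≈ -0.0069444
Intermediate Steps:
x(N) = 4 + (-1 + N)/(2*N) (x(N) = 4 + (N - 1)/(N + N) = 4 + (-1 + N)/((2*N)) = 4 + (-1 + N)*(1/(2*N)) = 4 + (-1 + N)/(2*N))
x(-4)/X + z(-7)/297 = ((½)*(-1 + 9*(-4))/(-4))/198 - 9/297 = ((½)*(-¼)*(-1 - 36))*(1/198) - 9*1/297 = ((½)*(-¼)*(-37))*(1/198) - 1/33 = (37/8)*(1/198) - 1/33 = 37/1584 - 1/33 = -1/144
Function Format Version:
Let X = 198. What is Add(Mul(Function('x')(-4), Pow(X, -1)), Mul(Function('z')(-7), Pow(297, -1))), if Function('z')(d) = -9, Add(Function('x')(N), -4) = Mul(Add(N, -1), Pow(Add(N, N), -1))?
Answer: Rational(-1, 144) ≈ -0.0069444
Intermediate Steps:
Function('x')(N) = Add(4, Mul(Rational(1, 2), Pow(N, -1), Add(-1, N))) (Function('x')(N) = Add(4, Mul(Add(N, -1), Pow(Add(N, N), -1))) = Add(4, Mul(Add(-1, N), Pow(Mul(2, N), -1))) = Add(4, Mul(Add(-1, N), Mul(Rational(1, 2), Pow(N, -1)))) = Add(4, Mul(Rational(1, 2), Pow(N, -1), Add(-1, N))))
Add(Mul(Function('x')(-4), Pow(X, -1)), Mul(Function('z')(-7), Pow(297, -1))) = Add(Mul(Mul(Rational(1, 2), Pow(-4, -1), Add(-1, Mul(9, -4))), Pow(198, -1)), Mul(-9, Pow(297, -1))) = Add(Mul(Mul(Rational(1, 2), Rational(-1, 4), Add(-1, -36)), Rational(1, 198)), Mul(-9, Rational(1, 297))) = Add(Mul(Mul(Rational(1, 2), Rational(-1, 4), -37), Rational(1, 198)), Rational(-1, 33)) = Add(Mul(Rational(37, 8), Rational(1, 198)), Rational(-1, 33)) = Add(Rational(37, 1584), Rational(-1, 33)) = Rational(-1, 144)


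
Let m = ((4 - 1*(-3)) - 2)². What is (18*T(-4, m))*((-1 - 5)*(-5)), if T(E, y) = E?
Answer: -2160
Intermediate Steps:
m = 25 (m = ((4 + 3) - 2)² = (7 - 2)² = 5² = 25)
(18*T(-4, m))*((-1 - 5)*(-5)) = (18*(-4))*((-1 - 5)*(-5)) = -(-432)*(-5) = -72*30 = -2160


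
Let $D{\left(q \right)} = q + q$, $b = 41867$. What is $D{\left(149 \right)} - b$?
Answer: $-41569$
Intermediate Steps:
$D{\left(q \right)} = 2 q$
$D{\left(149 \right)} - b = 2 \cdot 149 - 41867 = 298 - 41867 = -41569$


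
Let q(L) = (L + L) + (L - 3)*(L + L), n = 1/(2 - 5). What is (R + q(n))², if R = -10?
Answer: 5776/81 ≈ 71.309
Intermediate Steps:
n = -⅓ (n = 1/(-3) = -⅓ ≈ -0.33333)
q(L) = 2*L + 2*L*(-3 + L) (q(L) = 2*L + (-3 + L)*(2*L) = 2*L + 2*L*(-3 + L))
(R + q(n))² = (-10 + 2*(-⅓)*(-2 - ⅓))² = (-10 + 2*(-⅓)*(-7/3))² = (-10 + 14/9)² = (-76/9)² = 5776/81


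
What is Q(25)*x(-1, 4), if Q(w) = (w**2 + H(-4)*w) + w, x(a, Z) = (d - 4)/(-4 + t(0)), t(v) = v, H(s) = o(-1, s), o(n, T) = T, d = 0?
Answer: 550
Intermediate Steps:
H(s) = s
x(a, Z) = 1 (x(a, Z) = (0 - 4)/(-4 + 0) = -4/(-4) = -4*(-1/4) = 1)
Q(w) = w**2 - 3*w (Q(w) = (w**2 - 4*w) + w = w**2 - 3*w)
Q(25)*x(-1, 4) = (25*(-3 + 25))*1 = (25*22)*1 = 550*1 = 550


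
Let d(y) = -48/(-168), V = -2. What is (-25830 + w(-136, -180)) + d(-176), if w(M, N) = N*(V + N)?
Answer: 48512/7 ≈ 6930.3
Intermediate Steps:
d(y) = 2/7 (d(y) = -48*(-1/168) = 2/7)
w(M, N) = N*(-2 + N)
(-25830 + w(-136, -180)) + d(-176) = (-25830 - 180*(-2 - 180)) + 2/7 = (-25830 - 180*(-182)) + 2/7 = (-25830 + 32760) + 2/7 = 6930 + 2/7 = 48512/7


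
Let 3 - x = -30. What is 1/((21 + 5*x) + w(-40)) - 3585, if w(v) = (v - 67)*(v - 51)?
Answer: -35573954/9923 ≈ -3585.0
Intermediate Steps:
x = 33 (x = 3 - 1*(-30) = 3 + 30 = 33)
w(v) = (-67 + v)*(-51 + v)
1/((21 + 5*x) + w(-40)) - 3585 = 1/((21 + 5*33) + (3417 + (-40)**2 - 118*(-40))) - 3585 = 1/((21 + 165) + (3417 + 1600 + 4720)) - 3585 = 1/(186 + 9737) - 3585 = 1/9923 - 3585 = -35573954/9923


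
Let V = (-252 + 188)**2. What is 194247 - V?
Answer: 190151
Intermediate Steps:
V = 4096 (V = (-64)**2 = 4096)
194247 - V = 194247 - 1*4096 = 194247 - 4096 = 190151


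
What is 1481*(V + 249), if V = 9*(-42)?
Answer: -191049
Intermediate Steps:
V = -378
1481*(V + 249) = 1481*(-378 + 249) = 1481*(-129) = -191049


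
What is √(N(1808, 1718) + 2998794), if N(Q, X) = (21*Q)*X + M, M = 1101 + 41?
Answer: 4*√4264310 ≈ 8260.1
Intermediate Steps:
M = 1142
N(Q, X) = 1142 + 21*Q*X (N(Q, X) = (21*Q)*X + 1142 = 21*Q*X + 1142 = 1142 + 21*Q*X)
√(N(1808, 1718) + 2998794) = √((1142 + 21*1808*1718) + 2998794) = √((1142 + 65229024) + 2998794) = √(65230166 + 2998794) = √68228960 = 4*√4264310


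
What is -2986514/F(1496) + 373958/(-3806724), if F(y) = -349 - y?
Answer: 1894690761271/1170567630 ≈ 1618.6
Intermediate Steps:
-2986514/F(1496) + 373958/(-3806724) = -2986514/(-349 - 1*1496) + 373958/(-3806724) = -2986514/(-349 - 1496) + 373958*(-1/3806724) = -2986514/(-1845) - 186979/1903362 = -2986514*(-1/1845) - 186979/1903362 = 2986514/1845 - 186979/1903362 = 1894690761271/1170567630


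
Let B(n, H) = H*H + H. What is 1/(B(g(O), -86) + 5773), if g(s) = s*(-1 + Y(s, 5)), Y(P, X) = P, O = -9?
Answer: 1/13083 ≈ 7.6435e-5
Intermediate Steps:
g(s) = s*(-1 + s)
B(n, H) = H + H**2 (B(n, H) = H**2 + H = H + H**2)
1/(B(g(O), -86) + 5773) = 1/(-86*(1 - 86) + 5773) = 1/(-86*(-85) + 5773) = 1/(7310 + 5773) = 1/13083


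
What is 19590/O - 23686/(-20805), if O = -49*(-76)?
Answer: 13046753/2038890 ≈ 6.3989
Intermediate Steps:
O = 3724
19590/O - 23686/(-20805) = 19590/3724 - 23686/(-20805) = 19590*(1/3724) - 23686*(-1/20805) = 9795/1862 + 23686/20805 = 13046753/2038890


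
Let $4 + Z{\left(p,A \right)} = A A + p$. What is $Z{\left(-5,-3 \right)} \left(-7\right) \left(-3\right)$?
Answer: $0$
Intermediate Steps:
$Z{\left(p,A \right)} = -4 + p + A^{2}$ ($Z{\left(p,A \right)} = -4 + \left(A A + p\right) = -4 + \left(A^{2} + p\right) = -4 + \left(p + A^{2}\right) = -4 + p + A^{2}$)
$Z{\left(-5,-3 \right)} \left(-7\right) \left(-3\right) = \left(-4 - 5 + \left(-3\right)^{2}\right) \left(-7\right) \left(-3\right) = \left(-4 - 5 + 9\right) \left(-7\right) \left(-3\right) = 0 \left(-7\right) \left(-3\right) = 0 \left(-3\right) = 0$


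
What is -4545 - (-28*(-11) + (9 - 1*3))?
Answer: -4859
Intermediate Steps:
-4545 - (-28*(-11) + (9 - 1*3)) = -4545 - (308 + (9 - 3)) = -4545 - (308 + 6) = -4545 - 1*314 = -4545 - 314 = -4859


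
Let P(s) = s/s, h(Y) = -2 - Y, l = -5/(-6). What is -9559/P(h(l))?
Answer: -9559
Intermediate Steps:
l = ⅚ (l = -5*(-⅙) = ⅚ ≈ 0.83333)
P(s) = 1
-9559/P(h(l)) = -9559/1 = -9559*1 = -9559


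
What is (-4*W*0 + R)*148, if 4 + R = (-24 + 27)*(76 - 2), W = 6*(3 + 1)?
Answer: 32264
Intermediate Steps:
W = 24 (W = 6*4 = 24)
R = 218 (R = -4 + (-24 + 27)*(76 - 2) = -4 + 3*74 = -4 + 222 = 218)
(-4*W*0 + R)*148 = (-4*24*0 + 218)*148 = (-96*0 + 218)*148 = (0 + 218)*148 = 218*148 = 32264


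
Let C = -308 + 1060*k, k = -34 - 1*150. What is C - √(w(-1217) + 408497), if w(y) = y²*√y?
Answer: -195348 - √(408497 + 1481089*I*√1217) ≈ -2.0045e+5 - 5062.7*I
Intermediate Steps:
k = -184 (k = -34 - 150 = -184)
C = -195348 (C = -308 + 1060*(-184) = -308 - 195040 = -195348)
w(y) = y^(5/2)
C - √(w(-1217) + 408497) = -195348 - √((-1217)^(5/2) + 408497) = -195348 - √(1481089*I*√1217 + 408497) = -195348 - √(408497 + 1481089*I*√1217)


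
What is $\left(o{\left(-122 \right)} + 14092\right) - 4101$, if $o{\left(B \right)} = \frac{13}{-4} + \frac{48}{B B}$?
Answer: $\frac{148657719}{14884} \approx 9987.8$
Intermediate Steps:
$o{\left(B \right)} = - \frac{13}{4} + \frac{48}{B^{2}}$ ($o{\left(B \right)} = 13 \left(- \frac{1}{4}\right) + \frac{48}{B^{2}} = - \frac{13}{4} + \frac{48}{B^{2}}$)
$\left(o{\left(-122 \right)} + 14092\right) - 4101 = \left(\left(- \frac{13}{4} + \frac{48}{14884}\right) + 14092\right) - 4101 = \left(\left(- \frac{13}{4} + 48 \cdot \frac{1}{14884}\right) + 14092\right) - 4101 = \left(\left(- \frac{13}{4} + \frac{12}{3721}\right) + 14092\right) - 4101 = \left(- \frac{48325}{14884} + 14092\right) - 4101 = \frac{209697003}{14884} - 4101 = \frac{148657719}{14884}$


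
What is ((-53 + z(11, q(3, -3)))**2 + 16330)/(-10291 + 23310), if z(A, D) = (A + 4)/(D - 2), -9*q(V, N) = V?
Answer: 973226/637931 ≈ 1.5256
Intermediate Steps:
q(V, N) = -V/9
z(A, D) = (4 + A)/(-2 + D)
((-53 + z(11, q(3, -3)))**2 + 16330)/(-10291 + 23310) = ((-53 + (4 + 11)/(-2 - 1/9*3))**2 + 16330)/(-10291 + 23310) = ((-53 + 15/(-2 - 1/3))**2 + 16330)/13019 = ((-53 + 15/(-7/3))**2 + 16330)*(1/13019) = ((-53 - 3/7*15)**2 + 16330)*(1/13019) = ((-53 - 45/7)**2 + 16330)*(1/13019) = ((-416/7)**2 + 16330)*(1/13019) = (173056/49 + 16330)*(1/13019) = (973226/49)*(1/13019) = 973226/637931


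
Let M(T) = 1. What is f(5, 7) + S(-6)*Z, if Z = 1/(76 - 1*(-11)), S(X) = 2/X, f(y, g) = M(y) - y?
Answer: -1045/261 ≈ -4.0038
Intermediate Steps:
f(y, g) = 1 - y
Z = 1/87 (Z = 1/(76 + 11) = 1/87 ≈ 0.011494)
f(5, 7) + S(-6)*Z = (1 - 1*5) + (2/(-6))*(1/87) = (1 - 5) + (2*(-1/6))*(1/87) = -4 - 1/3*1/87 = -4 - 1/261 = -1045/261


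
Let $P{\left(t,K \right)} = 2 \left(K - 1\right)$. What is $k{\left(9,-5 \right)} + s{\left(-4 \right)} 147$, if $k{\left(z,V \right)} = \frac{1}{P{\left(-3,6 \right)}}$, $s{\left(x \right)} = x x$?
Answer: $\frac{23521}{10} \approx 2352.1$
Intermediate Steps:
$s{\left(x \right)} = x^{2}$
$P{\left(t,K \right)} = -2 + 2 K$ ($P{\left(t,K \right)} = 2 \left(-1 + K\right) = -2 + 2 K$)
$k{\left(z,V \right)} = \frac{1}{10}$ ($k{\left(z,V \right)} = \frac{1}{-2 + 2 \cdot 6} = \frac{1}{-2 + 12} = \frac{1}{10}$)
$k{\left(9,-5 \right)} + s{\left(-4 \right)} 147 = \frac{1}{10} + \left(-4\right)^{2} \cdot 147 = \frac{1}{10} + 16 \cdot 147 = \frac{1}{10} + 2352 = \frac{23521}{10}$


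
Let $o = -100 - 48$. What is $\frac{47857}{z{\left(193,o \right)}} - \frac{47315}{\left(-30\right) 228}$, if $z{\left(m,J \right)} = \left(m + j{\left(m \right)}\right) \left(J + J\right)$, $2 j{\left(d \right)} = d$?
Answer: $\frac{62119585}{9768888} \approx 6.3589$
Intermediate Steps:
$j{\left(d \right)} = \frac{d}{2}$
$o = -148$
$z{\left(m,J \right)} = 3 J m$ ($z{\left(m,J \right)} = \left(m + \frac{m}{2}\right) \left(J + J\right) = \frac{3 m}{2} \cdot 2 J = 3 J m$)
$\frac{47857}{z{\left(193,o \right)}} - \frac{47315}{\left(-30\right) 228} = \frac{47857}{3 \left(-148\right) 193} - \frac{47315}{\left(-30\right) 228} = \frac{47857}{-85692} - \frac{47315}{-6840} = 47857 \left(- \frac{1}{85692}\right) - - \frac{9463}{1368} = - \frac{47857}{85692} + \frac{9463}{1368} = \frac{62119585}{9768888}$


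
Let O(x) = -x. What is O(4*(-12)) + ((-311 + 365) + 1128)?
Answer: 1230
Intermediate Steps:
O(4*(-12)) + ((-311 + 365) + 1128) = -4*(-12) + ((-311 + 365) + 1128) = -1*(-48) + (54 + 1128) = 48 + 1182 = 1230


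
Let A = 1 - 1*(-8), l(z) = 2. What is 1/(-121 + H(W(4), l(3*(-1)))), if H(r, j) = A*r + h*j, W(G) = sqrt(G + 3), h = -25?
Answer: -19/3186 - sqrt(7)/3186 ≈ -0.0067940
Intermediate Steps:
A = 9 (A = 1 + 8 = 9)
W(G) = sqrt(3 + G)
H(r, j) = -25*j + 9*r (H(r, j) = 9*r - 25*j = -25*j + 9*r)
1/(-121 + H(W(4), l(3*(-1)))) = 1/(-121 + (-25*2 + 9*sqrt(3 + 4))) = 1/(-121 + (-50 + 9*sqrt(7))) = 1/(-171 + 9*sqrt(7))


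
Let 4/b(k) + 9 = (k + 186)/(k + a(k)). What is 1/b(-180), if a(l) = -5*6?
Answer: -79/35 ≈ -2.2571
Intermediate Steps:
a(l) = -30
b(k) = 4/(-9 + (186 + k)/(-30 + k)) (b(k) = 4/(-9 + (k + 186)/(k - 30)) = 4/(-9 + (186 + k)/(-30 + k)))
1/b(-180) = 1/((30 - 1*(-180))/(2*(-57 - 180))) = 1/((½)*(30 + 180)/(-237)) = 1/((½)*(-1/237)*210) = 1/(-35/79) = -79/35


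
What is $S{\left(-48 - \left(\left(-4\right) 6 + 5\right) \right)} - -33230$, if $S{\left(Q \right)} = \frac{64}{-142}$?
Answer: $\frac{2359298}{71} \approx 33230.0$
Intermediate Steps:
$S{\left(Q \right)} = - \frac{32}{71}$ ($S{\left(Q \right)} = 64 \left(- \frac{1}{142}\right) = - \frac{32}{71}$)
$S{\left(-48 - \left(\left(-4\right) 6 + 5\right) \right)} - -33230 = - \frac{32}{71} - -33230 = - \frac{32}{71} + 33230 = \frac{2359298}{71}$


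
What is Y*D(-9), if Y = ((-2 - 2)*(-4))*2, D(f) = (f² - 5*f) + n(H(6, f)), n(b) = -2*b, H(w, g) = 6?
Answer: 3648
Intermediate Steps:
D(f) = -12 + f² - 5*f (D(f) = (f² - 5*f) - 2*6 = (f² - 5*f) - 12 = -12 + f² - 5*f)
Y = 32 (Y = -4*(-4)*2 = 16*2 = 32)
Y*D(-9) = 32*(-12 + (-9)² - 5*(-9)) = 32*(-12 + 81 + 45) = 32*114 = 3648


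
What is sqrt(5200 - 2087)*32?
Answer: 32*sqrt(3113) ≈ 1785.4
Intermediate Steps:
sqrt(5200 - 2087)*32 = sqrt(3113)*32 = 32*sqrt(3113)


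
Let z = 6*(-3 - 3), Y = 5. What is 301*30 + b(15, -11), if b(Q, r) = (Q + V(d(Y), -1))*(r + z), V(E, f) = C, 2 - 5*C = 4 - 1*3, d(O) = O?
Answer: 41578/5 ≈ 8315.6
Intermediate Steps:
C = 1/5 (C = 2/5 - (4 - 1*3)/5 = 2/5 - (4 - 3)/5 = 2/5 - 1/5*1 = 2/5 - 1/5 = 1/5 ≈ 0.20000)
V(E, f) = 1/5
z = -36 (z = 6*(-6) = -36)
b(Q, r) = (-36 + r)*(1/5 + Q) (b(Q, r) = (Q + 1/5)*(r - 36) = (1/5 + Q)*(-36 + r) = (-36 + r)*(1/5 + Q))
301*30 + b(15, -11) = 301*30 + (-36/5 - 36*15 + (1/5)*(-11) + 15*(-11)) = 9030 + (-36/5 - 540 - 11/5 - 165) = 9030 - 3572/5 = 41578/5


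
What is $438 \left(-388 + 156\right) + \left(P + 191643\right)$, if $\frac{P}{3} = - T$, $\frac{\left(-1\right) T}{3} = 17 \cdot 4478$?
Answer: $775161$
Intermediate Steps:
$T = -228378$ ($T = - 3 \cdot 17 \cdot 4478 = \left(-3\right) 76126 = -228378$)
$P = 685134$ ($P = 3 \left(\left(-1\right) \left(-228378\right)\right) = 3 \cdot 228378 = 685134$)
$438 \left(-388 + 156\right) + \left(P + 191643\right) = 438 \left(-388 + 156\right) + \left(685134 + 191643\right) = 438 \left(-232\right) + 876777 = -101616 + 876777 = 775161$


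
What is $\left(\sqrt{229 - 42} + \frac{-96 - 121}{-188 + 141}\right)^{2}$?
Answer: $\frac{460172}{2209} + \frac{434 \sqrt{187}}{47} \approx 334.59$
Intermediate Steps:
$\left(\sqrt{229 - 42} + \frac{-96 - 121}{-188 + 141}\right)^{2} = \left(\sqrt{187} - \frac{217}{-47}\right)^{2} = \left(\sqrt{187} - - \frac{217}{47}\right)^{2} = \left(\sqrt{187} + \frac{217}{47}\right)^{2} = \left(\frac{217}{47} + \sqrt{187}\right)^{2}$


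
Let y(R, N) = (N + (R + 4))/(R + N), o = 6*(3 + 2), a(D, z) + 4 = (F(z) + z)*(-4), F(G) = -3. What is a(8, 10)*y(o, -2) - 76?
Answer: -788/7 ≈ -112.57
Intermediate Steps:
a(D, z) = 8 - 4*z (a(D, z) = -4 + (-3 + z)*(-4) = -4 + (12 - 4*z) = 8 - 4*z)
o = 30 (o = 6*5 = 30)
y(R, N) = (4 + N + R)/(N + R) (y(R, N) = (N + (4 + R))/(N + R) = (4 + N + R)/(N + R))
a(8, 10)*y(o, -2) - 76 = (8 - 4*10)*((4 - 2 + 30)/(-2 + 30)) - 76 = (8 - 40)*(32/28) - 76 = -8*32/7 - 76 = -32*8/7 - 76 = -256/7 - 76 = -788/7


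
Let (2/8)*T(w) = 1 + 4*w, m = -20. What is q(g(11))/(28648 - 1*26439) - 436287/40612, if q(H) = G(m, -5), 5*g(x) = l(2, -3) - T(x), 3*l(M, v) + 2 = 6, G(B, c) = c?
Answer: -963961043/89711908 ≈ -10.745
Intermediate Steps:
l(M, v) = 4/3 (l(M, v) = -⅔ + (⅓)*6 = -⅔ + 2 = 4/3)
T(w) = 4 + 16*w (T(w) = 4*(1 + 4*w) = 4 + 16*w)
g(x) = -8/15 - 16*x/5 (g(x) = (4/3 - (4 + 16*x))/5 = (4/3 + (-4 - 16*x))/5 = (-8/3 - 16*x)/5 = -8/15 - 16*x/5)
q(H) = -5
q(g(11))/(28648 - 1*26439) - 436287/40612 = -5/(28648 - 1*26439) - 436287/40612 = -5/(28648 - 26439) - 436287*1/40612 = -5/2209 - 436287/40612 = -963961043/89711908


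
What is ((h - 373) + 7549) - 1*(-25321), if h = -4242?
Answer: 28255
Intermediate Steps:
((h - 373) + 7549) - 1*(-25321) = ((-4242 - 373) + 7549) - 1*(-25321) = (-4615 + 7549) + 25321 = 2934 + 25321 = 28255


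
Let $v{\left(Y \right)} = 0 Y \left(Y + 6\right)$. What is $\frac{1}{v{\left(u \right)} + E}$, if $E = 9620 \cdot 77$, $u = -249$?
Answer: $\frac{1}{740740} \approx 1.35 \cdot 10^{-6}$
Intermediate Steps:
$E = 740740$
$v{\left(Y \right)} = 0$ ($v{\left(Y \right)} = 0 \left(6 + Y\right) = 0$)
$\frac{1}{v{\left(u \right)} + E} = \frac{1}{0 + 740740} = \frac{1}{740740}$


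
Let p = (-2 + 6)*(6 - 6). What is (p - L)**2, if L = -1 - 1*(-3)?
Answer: 4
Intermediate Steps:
L = 2 (L = -1 + 3 = 2)
p = 0 (p = 4*0 = 0)
(p - L)**2 = (0 - 1*2)**2 = (0 - 2)**2 = (-2)**2 = 4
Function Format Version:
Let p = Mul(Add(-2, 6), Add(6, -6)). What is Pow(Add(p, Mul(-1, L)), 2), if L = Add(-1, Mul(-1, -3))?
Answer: 4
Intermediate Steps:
L = 2 (L = Add(-1, 3) = 2)
p = 0 (p = Mul(4, 0) = 0)
Pow(Add(p, Mul(-1, L)), 2) = Pow(Add(0, Mul(-1, 2)), 2) = Pow(Add(0, -2), 2) = Pow(-2, 2) = 4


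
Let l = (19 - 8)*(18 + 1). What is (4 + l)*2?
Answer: 426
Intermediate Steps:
l = 209 (l = 11*19 = 209)
(4 + l)*2 = (4 + 209)*2 = 213*2 = 426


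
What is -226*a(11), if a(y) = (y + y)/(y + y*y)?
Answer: -113/3 ≈ -37.667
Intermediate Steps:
a(y) = 2*y/(y + y²) (a(y) = (2*y)/(y + y²) = 2*y/(y + y²))
-226*a(11) = -452/(1 + 11) = -452/12 = -226*⅙ = -113/3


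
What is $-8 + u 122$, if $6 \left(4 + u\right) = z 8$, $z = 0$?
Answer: $-496$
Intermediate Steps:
$u = -4$ ($u = -4 + \frac{0 \cdot 8}{6} = -4 + \frac{1}{6} \cdot 0 = -4 + 0 = -4$)
$-8 + u 122 = -8 - 488 = -496$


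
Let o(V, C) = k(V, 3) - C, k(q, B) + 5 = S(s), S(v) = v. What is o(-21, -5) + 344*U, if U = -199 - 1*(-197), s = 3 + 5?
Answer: -680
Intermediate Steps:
s = 8
k(q, B) = 3 (k(q, B) = -5 + 8 = 3)
U = -2 (U = -199 + 197 = -2)
o(V, C) = 3 - C
o(-21, -5) + 344*U = (3 - 1*(-5)) + 344*(-2) = (3 + 5) - 688 = 8 - 688 = -680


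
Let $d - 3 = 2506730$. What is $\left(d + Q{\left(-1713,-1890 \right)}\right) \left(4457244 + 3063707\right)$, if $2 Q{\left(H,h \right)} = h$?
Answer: $18845908764388$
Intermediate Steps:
$d = 2506733$ ($d = 3 + 2506730 = 2506733$)
$Q{\left(H,h \right)} = \frac{h}{2}$
$\left(d + Q{\left(-1713,-1890 \right)}\right) \left(4457244 + 3063707\right) = \left(2506733 + \frac{1}{2} \left(-1890\right)\right) \left(4457244 + 3063707\right) = \left(2506733 - 945\right) 7520951 = 2505788 \cdot 7520951 = 18845908764388$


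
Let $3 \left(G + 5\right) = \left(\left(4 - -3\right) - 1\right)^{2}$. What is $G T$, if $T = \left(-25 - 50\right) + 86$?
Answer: $77$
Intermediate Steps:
$T = 11$ ($T = -75 + 86 = 11$)
$G = 7$ ($G = -5 + \frac{\left(\left(4 - -3\right) - 1\right)^{2}}{3} = -5 + \frac{\left(\left(4 + 3\right) - 1\right)^{2}}{3} = -5 + \frac{\left(7 - 1\right)^{2}}{3} = -5 + \frac{6^{2}}{3} = -5 + \frac{1}{3} \cdot 36 = -5 + 12 = 7$)
$G T = 7 \cdot 11 = 77$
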